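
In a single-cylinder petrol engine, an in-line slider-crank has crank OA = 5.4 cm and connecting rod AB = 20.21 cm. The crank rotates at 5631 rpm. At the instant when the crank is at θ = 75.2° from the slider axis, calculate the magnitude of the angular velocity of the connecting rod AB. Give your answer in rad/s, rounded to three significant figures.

41.7

ω = 589.7 rad/s (converted from 5631 rpm).
The rod makes angle φ with the slider axis where L sinφ = r sinθ; differentiating, L cosφ·φ̇ = r ω cosθ.
L cosφ = √(L² − r² sin²θ) = 0.19524 m.
|ω_rod| = r ω |cosθ| / √(L² − r² sin²θ) = 0.054·589.7·0.25545/0.19524 = 41.662 rad/s.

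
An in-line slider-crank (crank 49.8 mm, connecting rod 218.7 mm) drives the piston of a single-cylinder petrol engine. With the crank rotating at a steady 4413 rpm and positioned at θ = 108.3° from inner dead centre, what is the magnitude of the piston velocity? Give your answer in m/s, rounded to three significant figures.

ω = 2π·4413/60 = 462.1 rad/s
For an in-line slider-crank, x = r cosθ + √(L² − r² sin²θ), so v = −rω sinθ·[1 + r cosθ/√(L² − r² sin²θ)].
With r = 0.0498 m, L = 0.2187 m, θ = 108.3°: √(L² − r² sin²θ) = 0.21353 m.
v = −0.0498·462.1·0.94943·[1 + 0.0498·-0.31399/0.21353] = -20.25 m/s.
|v| = 20.25 m/s.

20.2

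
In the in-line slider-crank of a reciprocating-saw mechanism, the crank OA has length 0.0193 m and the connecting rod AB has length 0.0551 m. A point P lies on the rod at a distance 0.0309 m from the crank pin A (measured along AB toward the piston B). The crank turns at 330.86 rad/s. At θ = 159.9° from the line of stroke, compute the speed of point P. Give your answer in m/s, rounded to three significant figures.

ω = 330.9 rad/s.  Crank-pin speed |V_A| = rω = 6.3856 m/s, perpendicular to OA.
Rod angle: sinφ = −(r/L) sinθ ⇒ φ = -6.914°; ω_rod = −rω cosθ/√(L²−r²sin²θ) = +109.63 rad/s.
V_P = V_A + ω_rod × AP, with AP = 0.0309 m along the rod.
Components: V_Px = −rω sinθ − a·ω_rod·sinφ = -1.7867 m/s;  V_Py = rω cosθ + a·ω_rod·cosφ = -2.6337 m/s.
|V_P| = √(V_Px² + V_Py²) = 3.1826 m/s.

3.18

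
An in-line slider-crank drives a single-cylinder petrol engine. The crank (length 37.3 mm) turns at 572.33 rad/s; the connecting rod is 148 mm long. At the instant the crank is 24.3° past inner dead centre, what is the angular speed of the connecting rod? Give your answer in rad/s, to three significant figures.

ω = 572.3 rad/s
The rod makes angle φ with the slider axis where L sinφ = r sinθ; differentiating, L cosφ·φ̇ = r ω cosθ.
L cosφ = √(L² − r² sin²θ) = 0.1472 m.
|ω_rod| = r ω |cosθ| / √(L² − r² sin²θ) = 0.0373·572.3·0.91140/0.1472 = 132.18 rad/s.

132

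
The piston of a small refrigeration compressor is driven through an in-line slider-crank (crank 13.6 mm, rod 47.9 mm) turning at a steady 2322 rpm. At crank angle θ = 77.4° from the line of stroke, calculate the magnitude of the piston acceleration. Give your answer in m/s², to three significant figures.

ω = 2π·2322/60 = 243.2 rad/s
x(θ) = r cosθ + √(L² − r² sin²θ); with ω constant, a = ω²·d²x/dθ².
d²x/dθ² = −r cosθ − r²(cos2θ)/√u − r⁴ sin²2θ/(4u^{3/2}),  u = L² − r² sin²θ = 0.00211825 m².
Substituting r = 0.0136 m, L = 0.0479 m, θ = 77.4°: d²x/dθ² = +0.00065361 m.
a = ω²·d²x/dθ² = (243.2)²·(+0.00065361) = +38.645 m/s²;  |a| = 38.645 m/s².

38.6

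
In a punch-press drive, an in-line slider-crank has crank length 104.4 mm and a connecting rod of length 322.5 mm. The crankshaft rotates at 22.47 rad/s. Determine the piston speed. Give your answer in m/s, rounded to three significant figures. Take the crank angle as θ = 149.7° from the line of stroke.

ω = 22.47 rad/s
For an in-line slider-crank, x = r cosθ + √(L² − r² sin²θ), so v = −rω sinθ·[1 + r cosθ/√(L² − r² sin²θ)].
With r = 0.1044 m, L = 0.3225 m, θ = 149.7°: √(L² − r² sin²θ) = 0.31817 m.
v = −0.1044·22.47·0.50453·[1 + 0.1044·-0.86340/0.31817] = -0.84825 m/s.
|v| = 0.84825 m/s.

0.848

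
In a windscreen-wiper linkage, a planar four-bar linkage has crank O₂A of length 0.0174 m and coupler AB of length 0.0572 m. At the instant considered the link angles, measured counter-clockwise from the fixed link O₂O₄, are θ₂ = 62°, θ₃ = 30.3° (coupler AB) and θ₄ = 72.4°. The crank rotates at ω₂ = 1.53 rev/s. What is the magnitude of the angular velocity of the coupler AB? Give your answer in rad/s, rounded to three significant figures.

ω₂ = 9.613 rad/s (from 1.53 rev/s).
Differentiating the loop-closure r₂e^{iθ₂}+r₃e^{iθ₃}=r₁+r₄e^{iθ₄} gives r₂ω₂e^{iθ₂}+r₃ω₃e^{iθ₃}=r₄ω₄e^{iθ₄}.
Eliminating the other unknown: ω₃ = r₂ω₂ sin(θ₄−θ₂) / [r₃ sin(θ₃−θ₄)].
Numerator sine = +0.18052; denominator sine = -0.67043.
Result = 0.0174·9.613·(+0.18052) / (0.0572·(-0.67043)) = -0.7874 rad/s; magnitude 0.7874 rad/s.

0.787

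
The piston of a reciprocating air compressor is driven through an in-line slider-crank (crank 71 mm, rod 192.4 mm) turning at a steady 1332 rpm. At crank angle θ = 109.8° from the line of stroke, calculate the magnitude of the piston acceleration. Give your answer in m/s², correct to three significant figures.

878

ω = 2π·1332/60 = 139.5 rad/s
x(θ) = r cosθ + √(L² − r² sin²θ); with ω constant, a = ω²·d²x/dθ².
d²x/dθ² = −r cosθ − r²(cos2θ)/√u − r⁴ sin²2θ/(4u^{3/2}),  u = L² − r² sin²θ = 0.0325552 m².
Substituting r = 0.071 m, L = 0.1924 m, θ = 109.8°: d²x/dθ² = +0.045138 m.
a = ω²·d²x/dθ² = (139.5)²·(+0.045138) = +878.23 m/s²;  |a| = 878.23 m/s².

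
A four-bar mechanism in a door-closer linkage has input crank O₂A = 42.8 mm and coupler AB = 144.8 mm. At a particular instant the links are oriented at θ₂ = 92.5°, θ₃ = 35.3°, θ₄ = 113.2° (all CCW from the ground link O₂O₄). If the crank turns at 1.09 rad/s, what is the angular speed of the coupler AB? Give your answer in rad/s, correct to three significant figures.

ω₂ = 1.09 rad/s
Differentiating the loop-closure r₂e^{iθ₂}+r₃e^{iθ₃}=r₁+r₄e^{iθ₄} gives r₂ω₂e^{iθ₂}+r₃ω₃e^{iθ₃}=r₄ω₄e^{iθ₄}.
Eliminating the other unknown: ω₃ = r₂ω₂ sin(θ₄−θ₂) / [r₃ sin(θ₃−θ₄)].
Numerator sine = +0.35347; denominator sine = -0.97778.
Result = 0.0428·1.09·(+0.35347) / (0.1448·(-0.97778)) = -0.11647 rad/s; magnitude 0.11647 rad/s.

0.116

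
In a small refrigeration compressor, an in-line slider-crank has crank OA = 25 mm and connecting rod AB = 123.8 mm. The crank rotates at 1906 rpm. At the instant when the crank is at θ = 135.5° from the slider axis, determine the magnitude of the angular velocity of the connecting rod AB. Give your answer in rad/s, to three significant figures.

29.0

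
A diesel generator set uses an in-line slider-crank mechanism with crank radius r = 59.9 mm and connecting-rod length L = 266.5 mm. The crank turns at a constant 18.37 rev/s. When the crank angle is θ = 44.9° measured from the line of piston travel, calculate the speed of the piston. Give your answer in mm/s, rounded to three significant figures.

ω = 2π·18.4 = 115.4 rad/s
For an in-line slider-crank, x = r cosθ + √(L² − r² sin²θ), so v = −rω sinθ·[1 + r cosθ/√(L² − r² sin²θ)].
With r = 0.0599 m, L = 0.2665 m, θ = 44.9°: √(L² − r² sin²θ) = 0.26312 m.
v = −0.0599·115.4·0.70587·[1 + 0.0599·0.70834/0.26312] = -5.6672 m/s.
|v| = 5.6672 m/s = 5667.2 mm/s.

5670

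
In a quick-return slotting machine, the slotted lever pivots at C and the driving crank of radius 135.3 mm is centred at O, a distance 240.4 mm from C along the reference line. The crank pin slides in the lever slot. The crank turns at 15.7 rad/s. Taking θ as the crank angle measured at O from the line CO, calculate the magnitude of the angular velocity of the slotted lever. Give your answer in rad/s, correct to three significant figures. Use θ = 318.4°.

5.37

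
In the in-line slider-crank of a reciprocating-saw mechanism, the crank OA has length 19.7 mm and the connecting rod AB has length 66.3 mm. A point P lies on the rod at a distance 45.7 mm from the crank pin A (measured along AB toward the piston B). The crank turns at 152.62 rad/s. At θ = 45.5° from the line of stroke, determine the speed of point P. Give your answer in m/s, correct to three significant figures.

ω = 152.6 rad/s.  Crank-pin speed |V_A| = rω = 3.0066 m/s, perpendicular to OA.
Rod angle: sinφ = −(r/L) sinθ ⇒ φ = -12.236°; ω_rod = −rω cosθ/√(L²−r²sin²θ) = -32.524 rad/s.
V_P = V_A + ω_rod × AP, with AP = 0.0457 m along the rod.
Components: V_Px = −rω sinθ − a·ω_rod·sinφ = -2.4595 m/s;  V_Py = rω cosθ + a·ω_rod·cosφ = +0.65478 m/s.
|V_P| = √(V_Px² + V_Py²) = 2.5451 m/s.

2.55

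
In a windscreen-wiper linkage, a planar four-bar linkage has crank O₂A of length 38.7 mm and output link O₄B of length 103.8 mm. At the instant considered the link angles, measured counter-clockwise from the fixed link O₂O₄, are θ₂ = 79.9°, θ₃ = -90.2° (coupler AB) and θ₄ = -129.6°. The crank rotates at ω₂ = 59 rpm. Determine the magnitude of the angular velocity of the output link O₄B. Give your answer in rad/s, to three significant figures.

0.624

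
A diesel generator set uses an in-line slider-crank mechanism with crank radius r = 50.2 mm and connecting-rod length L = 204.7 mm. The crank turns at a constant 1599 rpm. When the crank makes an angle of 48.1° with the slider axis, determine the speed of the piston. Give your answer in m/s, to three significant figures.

7.30

ω = 2π·1599/60 = 167.4 rad/s
For an in-line slider-crank, x = r cosθ + √(L² − r² sin²θ), so v = −rω sinθ·[1 + r cosθ/√(L² − r² sin²θ)].
With r = 0.0502 m, L = 0.2047 m, θ = 48.1°: √(L² − r² sin²θ) = 0.20126 m.
v = −0.0502·167.4·0.74431·[1 + 0.0502·0.66783/0.20126] = -7.2987 m/s.
|v| = 7.2987 m/s.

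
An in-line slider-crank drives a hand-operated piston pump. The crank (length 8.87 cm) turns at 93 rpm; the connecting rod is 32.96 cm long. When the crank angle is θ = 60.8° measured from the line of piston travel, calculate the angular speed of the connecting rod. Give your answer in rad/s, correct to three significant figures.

1.32

ω = 9.739 rad/s (converted from 93 rpm).
The rod makes angle φ with the slider axis where L sinφ = r sinθ; differentiating, L cosφ·φ̇ = r ω cosθ.
L cosφ = √(L² − r² sin²θ) = 0.32038 m.
|ω_rod| = r ω |cosθ| / √(L² − r² sin²θ) = 0.0887·9.739·0.48786/0.32038 = 1.3154 rad/s.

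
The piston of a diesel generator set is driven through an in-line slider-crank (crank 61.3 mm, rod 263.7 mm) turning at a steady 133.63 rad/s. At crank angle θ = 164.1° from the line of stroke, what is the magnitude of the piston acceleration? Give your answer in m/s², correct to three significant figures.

ω = 133.6 rad/s
x(θ) = r cosθ + √(L² − r² sin²θ); with ω constant, a = ω²·d²x/dθ².
d²x/dθ² = −r cosθ − r²(cos2θ)/√u − r⁴ sin²2θ/(4u^{3/2}),  u = L² − r² sin²θ = 0.0692557 m².
Substituting r = 0.0613 m, L = 0.2637 m, θ = 164.1°: d²x/dθ² = +0.046765 m.
a = ω²·d²x/dθ² = (133.6)²·(+0.046765) = +835.09 m/s²;  |a| = 835.09 m/s².

835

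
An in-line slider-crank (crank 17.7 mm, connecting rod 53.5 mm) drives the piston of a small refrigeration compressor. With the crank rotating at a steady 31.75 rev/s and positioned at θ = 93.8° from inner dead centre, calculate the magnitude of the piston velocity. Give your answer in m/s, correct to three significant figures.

3.44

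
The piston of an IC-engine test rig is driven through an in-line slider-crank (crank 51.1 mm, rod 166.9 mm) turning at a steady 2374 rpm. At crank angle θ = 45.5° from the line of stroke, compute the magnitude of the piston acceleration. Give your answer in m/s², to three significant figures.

2220

ω = 2π·2374/60 = 248.6 rad/s
x(θ) = r cosθ + √(L² − r² sin²θ); with ω constant, a = ω²·d²x/dθ².
d²x/dθ² = −r cosθ − r²(cos2θ)/√u − r⁴ sin²2θ/(4u^{3/2}),  u = L² − r² sin²θ = 0.0265272 m².
Substituting r = 0.0511 m, L = 0.1669 m, θ = 45.5°: d²x/dθ² = -0.035931 m.
a = ω²·d²x/dθ² = (248.6)²·(-0.035931) = -2220.7 m/s²;  |a| = 2220.7 m/s².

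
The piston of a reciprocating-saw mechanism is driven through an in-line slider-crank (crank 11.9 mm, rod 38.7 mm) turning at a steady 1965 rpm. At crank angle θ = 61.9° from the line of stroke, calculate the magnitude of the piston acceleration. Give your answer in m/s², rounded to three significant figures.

ω = 2π·1965/60 = 205.8 rad/s
x(θ) = r cosθ + √(L² − r² sin²θ); with ω constant, a = ω²·d²x/dθ².
d²x/dθ² = −r cosθ − r²(cos2θ)/√u − r⁴ sin²2θ/(4u^{3/2}),  u = L² − r² sin²θ = 0.0013875 m².
Substituting r = 0.0119 m, L = 0.0387 m, θ = 61.9°: d²x/dθ² = -0.0035572 m.
a = ω²·d²x/dθ² = (205.8)²·(-0.0035572) = -150.62 m/s²;  |a| = 150.62 m/s².

151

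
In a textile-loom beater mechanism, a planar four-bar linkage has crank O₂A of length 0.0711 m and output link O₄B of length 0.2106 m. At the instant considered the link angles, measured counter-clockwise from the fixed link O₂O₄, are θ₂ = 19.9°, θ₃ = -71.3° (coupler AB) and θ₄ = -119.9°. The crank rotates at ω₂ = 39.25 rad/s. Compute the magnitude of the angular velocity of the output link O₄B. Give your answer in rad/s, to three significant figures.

ω₂ = 39.25 rad/s
Differentiating the loop-closure r₂e^{iθ₂}+r₃e^{iθ₃}=r₁+r₄e^{iθ₄} gives r₂ω₂e^{iθ₂}+r₃ω₃e^{iθ₃}=r₄ω₄e^{iθ₄}.
Eliminating the other unknown: ω₄ = r₂ω₂ sin(θ₂−θ₃) / [r₄ sin(θ₄−θ₃)].
Numerator sine = +0.99978; denominator sine = -0.75011.
Result = 0.0711·39.25·(+0.99978) / (0.2106·(-0.75011)) = -17.662 rad/s; magnitude 17.662 rad/s.

17.7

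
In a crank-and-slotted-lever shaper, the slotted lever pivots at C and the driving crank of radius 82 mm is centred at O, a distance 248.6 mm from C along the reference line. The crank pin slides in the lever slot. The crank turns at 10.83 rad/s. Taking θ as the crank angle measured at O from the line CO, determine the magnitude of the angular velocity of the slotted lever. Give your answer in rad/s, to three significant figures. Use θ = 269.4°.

1.04

ω = 10.83 rad/s
Crank pin A relative to C: A = (d + r cosθ, r sinθ); lever angle φ = atan2(r sinθ, d + r cosθ).
Differentiating tanφ: φ̇ = rω(d cosθ + r)/(d² + r² + 2dr cosθ).
d² + r² + 2dr cosθ = |CA|² = 0.068099 m²;  d cosθ + r = +0.079397 m.
|ω_lever| = |0.082·10.83·+0.079397| / 0.068099 = 1.0354 rad/s.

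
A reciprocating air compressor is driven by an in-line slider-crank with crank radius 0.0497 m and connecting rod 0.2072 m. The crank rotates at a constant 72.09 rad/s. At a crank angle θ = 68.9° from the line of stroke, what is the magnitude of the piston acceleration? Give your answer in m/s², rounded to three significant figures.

46.3

ω = 72.09 rad/s
x(θ) = r cosθ + √(L² − r² sin²θ); with ω constant, a = ω²·d²x/dθ².
d²x/dθ² = −r cosθ − r²(cos2θ)/√u − r⁴ sin²2θ/(4u^{3/2}),  u = L² − r² sin²θ = 0.0407819 m².
Substituting r = 0.0497 m, L = 0.2072 m, θ = 68.9°: d²x/dθ² = -0.0089143 m.
a = ω²·d²x/dθ² = (72.09)²·(-0.0089143) = -46.327 m/s²;  |a| = 46.327 m/s².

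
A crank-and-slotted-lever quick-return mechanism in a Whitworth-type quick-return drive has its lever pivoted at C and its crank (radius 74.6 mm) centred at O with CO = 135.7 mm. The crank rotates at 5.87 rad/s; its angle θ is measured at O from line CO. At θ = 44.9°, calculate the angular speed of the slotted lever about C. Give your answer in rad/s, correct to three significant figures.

ω = 5.87 rad/s
Crank pin A relative to C: A = (d + r cosθ, r sinθ); lever angle φ = atan2(r sinθ, d + r cosθ).
Differentiating tanφ: φ̇ = rω(d cosθ + r)/(d² + r² + 2dr cosθ).
d² + r² + 2dr cosθ = |CA|² = 0.038321 m²;  d cosθ + r = +0.17072 m.
|ω_lever| = |0.0746·5.87·+0.17072| / 0.038321 = 1.9509 rad/s.

1.95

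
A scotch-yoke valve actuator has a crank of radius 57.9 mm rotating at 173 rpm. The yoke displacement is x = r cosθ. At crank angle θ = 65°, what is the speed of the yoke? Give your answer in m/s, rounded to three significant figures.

0.951

ω = 18.12 rad/s (from 173 rpm).
x = r cosθ ⇒ ẋ = −rω sinθ.
|v| = rω|sinθ| = 0.0579·18.12·|sin 65°| = 0.95067 m/s.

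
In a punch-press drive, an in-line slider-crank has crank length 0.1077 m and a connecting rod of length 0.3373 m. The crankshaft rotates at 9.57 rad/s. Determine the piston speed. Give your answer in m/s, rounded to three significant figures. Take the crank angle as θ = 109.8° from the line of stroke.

0.860

ω = 9.57 rad/s
For an in-line slider-crank, x = r cosθ + √(L² − r² sin²θ), so v = −rω sinθ·[1 + r cosθ/√(L² − r² sin²θ)].
With r = 0.1077 m, L = 0.3373 m, θ = 109.8°: √(L² − r² sin²θ) = 0.32172 m.
v = −0.1077·9.57·0.94088·[1 + 0.1077·-0.33874/0.32172] = -0.85979 m/s.
|v| = 0.85979 m/s.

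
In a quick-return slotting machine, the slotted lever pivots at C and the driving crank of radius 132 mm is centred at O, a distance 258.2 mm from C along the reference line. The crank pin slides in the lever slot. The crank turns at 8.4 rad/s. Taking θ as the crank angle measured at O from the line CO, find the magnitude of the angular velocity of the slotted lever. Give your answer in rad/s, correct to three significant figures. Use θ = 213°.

3.48

ω = 8.4 rad/s
Crank pin A relative to C: A = (d + r cosθ, r sinθ); lever angle φ = atan2(r sinθ, d + r cosθ).
Differentiating tanφ: φ̇ = rω(d cosθ + r)/(d² + r² + 2dr cosθ).
d² + r² + 2dr cosθ = |CA|² = 0.0269234 m²;  d cosθ + r = -0.084545 m.
|ω_lever| = |0.132·8.4·-0.084545| / 0.0269234 = 3.4818 rad/s.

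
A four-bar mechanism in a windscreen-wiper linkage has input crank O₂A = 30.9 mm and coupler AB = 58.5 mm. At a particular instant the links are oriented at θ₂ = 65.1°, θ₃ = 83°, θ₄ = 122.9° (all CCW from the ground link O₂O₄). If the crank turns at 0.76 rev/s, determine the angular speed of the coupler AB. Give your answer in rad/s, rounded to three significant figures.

3.33

ω₂ = 4.775 rad/s (from 0.76 rev/s).
Differentiating the loop-closure r₂e^{iθ₂}+r₃e^{iθ₃}=r₁+r₄e^{iθ₄} gives r₂ω₂e^{iθ₂}+r₃ω₃e^{iθ₃}=r₄ω₄e^{iθ₄}.
Eliminating the other unknown: ω₃ = r₂ω₂ sin(θ₄−θ₂) / [r₃ sin(θ₃−θ₄)].
Numerator sine = +0.84619; denominator sine = -0.64145.
Result = 0.0309·4.775·(+0.84619) / (0.0585·(-0.64145)) = -3.3274 rad/s; magnitude 3.3274 rad/s.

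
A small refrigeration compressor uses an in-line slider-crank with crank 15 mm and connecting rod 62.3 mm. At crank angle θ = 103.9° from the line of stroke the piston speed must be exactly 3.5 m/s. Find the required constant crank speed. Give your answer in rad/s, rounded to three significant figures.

256

For an in-line slider-crank, |v_piston| = rω|sinθ|·[1 + r cosθ/√(L² − r² sin²θ)].
With r = 0.015 m, L = 0.0623 m, θ = 103.9°: the bracketed kinematic factor |dx/dθ| = 0.013695 m.
ω = v/|dx/dθ| = 3.5/0.013695 = 255.58 rad/s.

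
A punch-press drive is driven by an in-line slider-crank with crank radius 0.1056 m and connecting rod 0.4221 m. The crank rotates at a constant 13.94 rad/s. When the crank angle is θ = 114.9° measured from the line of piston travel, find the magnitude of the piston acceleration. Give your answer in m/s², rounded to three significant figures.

ω = 13.94 rad/s
x(θ) = r cosθ + √(L² − r² sin²θ); with ω constant, a = ω²·d²x/dθ².
d²x/dθ² = −r cosθ − r²(cos2θ)/√u − r⁴ sin²2θ/(4u^{3/2}),  u = L² − r² sin²θ = 0.168994 m².
Substituting r = 0.1056 m, L = 0.4221 m, θ = 114.9°: d²x/dθ² = +0.061709 m.
a = ω²·d²x/dθ² = (13.94)²·(+0.061709) = +11.992 m/s²;  |a| = 11.992 m/s².

12.0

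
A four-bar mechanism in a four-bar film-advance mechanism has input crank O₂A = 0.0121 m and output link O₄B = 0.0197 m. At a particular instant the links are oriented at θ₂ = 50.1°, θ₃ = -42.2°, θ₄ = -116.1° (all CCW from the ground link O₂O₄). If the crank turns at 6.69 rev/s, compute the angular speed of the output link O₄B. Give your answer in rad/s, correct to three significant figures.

ω₂ = 42.03 rad/s (from 6.69 rev/s).
Differentiating the loop-closure r₂e^{iθ₂}+r₃e^{iθ₃}=r₁+r₄e^{iθ₄} gives r₂ω₂e^{iθ₂}+r₃ω₃e^{iθ₃}=r₄ω₄e^{iθ₄}.
Eliminating the other unknown: ω₄ = r₂ω₂ sin(θ₂−θ₃) / [r₄ sin(θ₄−θ₃)].
Numerator sine = +0.99919; denominator sine = -0.96078.
Result = 0.0121·42.03·(+0.99919) / (0.0197·(-0.96078)) = -26.85 rad/s; magnitude 26.85 rad/s.

26.9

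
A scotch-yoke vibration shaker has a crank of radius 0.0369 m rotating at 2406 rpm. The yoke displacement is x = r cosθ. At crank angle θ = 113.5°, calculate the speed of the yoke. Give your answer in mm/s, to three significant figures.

8530

ω = 252 rad/s (from 2406 rpm).
x = r cosθ ⇒ ẋ = −rω sinθ.
|v| = rω|sinθ| = 0.0369·252·|sin 113.5°| = 8.5261 m/s = 8526.1 mm/s.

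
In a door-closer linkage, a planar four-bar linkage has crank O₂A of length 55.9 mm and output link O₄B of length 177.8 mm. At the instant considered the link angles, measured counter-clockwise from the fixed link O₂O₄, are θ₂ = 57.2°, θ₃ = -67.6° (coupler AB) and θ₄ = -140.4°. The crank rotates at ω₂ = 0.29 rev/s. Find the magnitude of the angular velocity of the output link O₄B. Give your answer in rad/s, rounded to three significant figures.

ω₂ = 1.822 rad/s (from 0.29 rev/s).
Differentiating the loop-closure r₂e^{iθ₂}+r₃e^{iθ₃}=r₁+r₄e^{iθ₄} gives r₂ω₂e^{iθ₂}+r₃ω₃e^{iθ₃}=r₄ω₄e^{iθ₄}.
Eliminating the other unknown: ω₄ = r₂ω₂ sin(θ₂−θ₃) / [r₄ sin(θ₄−θ₃)].
Numerator sine = +0.82115; denominator sine = -0.95528.
Result = 0.0559·1.822·(+0.82115) / (0.1778·(-0.95528)) = -0.49244 rad/s; magnitude 0.49244 rad/s.

0.492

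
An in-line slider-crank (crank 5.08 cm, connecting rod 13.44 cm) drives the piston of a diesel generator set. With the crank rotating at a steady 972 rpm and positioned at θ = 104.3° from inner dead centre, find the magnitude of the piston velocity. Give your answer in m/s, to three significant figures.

4.51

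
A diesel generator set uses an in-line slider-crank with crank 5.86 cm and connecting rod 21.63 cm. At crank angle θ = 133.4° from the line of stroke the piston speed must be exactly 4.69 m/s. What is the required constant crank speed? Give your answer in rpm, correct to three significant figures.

For an in-line slider-crank, |v_piston| = rω|sinθ|·[1 + r cosθ/√(L² − r² sin²θ)].
With r = 0.0586 m, L = 0.2163 m, θ = 133.4°: the bracketed kinematic factor |dx/dθ| = 0.034494 m.
ω = v/|dx/dθ| = 4.69/0.034494 = 135.97 rad/s.
N = 60ω/(2π) = 1298.4 rpm.

1300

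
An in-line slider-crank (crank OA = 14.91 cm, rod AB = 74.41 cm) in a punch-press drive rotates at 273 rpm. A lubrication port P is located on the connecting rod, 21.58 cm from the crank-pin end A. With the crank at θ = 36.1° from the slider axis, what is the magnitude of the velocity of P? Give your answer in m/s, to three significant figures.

3.59

ω = 28.59 rad/s.  Crank-pin speed |V_A| = rω = 4.2625 m/s, perpendicular to OA.
Rod angle: sinφ = −(r/L) sinθ ⇒ φ = -6.780°; ω_rod = −rω cosθ/√(L²−r²sin²θ) = -4.6611 rad/s.
V_P = V_A + ω_rod × AP, with AP = 0.2158 m along the rod.
Components: V_Px = −rω sinθ − a·ω_rod·sinφ = -2.6302 m/s;  V_Py = rω cosθ + a·ω_rod·cosφ = +2.4453 m/s.
|V_P| = √(V_Px² + V_Py²) = 3.5913 m/s.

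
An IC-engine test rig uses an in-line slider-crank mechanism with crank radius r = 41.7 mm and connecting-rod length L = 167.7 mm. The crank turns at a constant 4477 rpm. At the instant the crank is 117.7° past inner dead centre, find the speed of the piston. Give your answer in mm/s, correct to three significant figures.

ω = 2π·4477/60 = 468.8 rad/s
For an in-line slider-crank, x = r cosθ + √(L² − r² sin²θ), so v = −rω sinθ·[1 + r cosθ/√(L² − r² sin²θ)].
With r = 0.0417 m, L = 0.1677 m, θ = 117.7°: √(L² − r² sin²θ) = 0.16359 m.
v = −0.0417·468.8·0.88539·[1 + 0.0417·-0.46484/0.16359] = -15.259 m/s.
|v| = 15.259 m/s = 15259 mm/s.

15300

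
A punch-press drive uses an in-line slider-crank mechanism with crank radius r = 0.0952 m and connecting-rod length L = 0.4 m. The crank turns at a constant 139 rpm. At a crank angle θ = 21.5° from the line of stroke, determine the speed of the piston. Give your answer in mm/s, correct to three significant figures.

621

ω = 2π·139/60 = 14.56 rad/s
For an in-line slider-crank, x = r cosθ + √(L² − r² sin²θ), so v = −rω sinθ·[1 + r cosθ/√(L² − r² sin²θ)].
With r = 0.0952 m, L = 0.4 m, θ = 21.5°: √(L² − r² sin²θ) = 0.39848 m.
v = −0.0952·14.56·0.36650·[1 + 0.0952·0.93042/0.39848] = -0.62077 m/s.
|v| = 0.62077 m/s = 620.77 mm/s.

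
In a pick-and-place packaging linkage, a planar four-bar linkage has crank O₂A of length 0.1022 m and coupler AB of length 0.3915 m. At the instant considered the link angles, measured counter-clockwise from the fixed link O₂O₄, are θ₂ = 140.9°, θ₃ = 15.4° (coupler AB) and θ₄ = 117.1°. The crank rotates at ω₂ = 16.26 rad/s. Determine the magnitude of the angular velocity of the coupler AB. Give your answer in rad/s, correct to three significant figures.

ω₂ = 16.26 rad/s
Differentiating the loop-closure r₂e^{iθ₂}+r₃e^{iθ₃}=r₁+r₄e^{iθ₄} gives r₂ω₂e^{iθ₂}+r₃ω₃e^{iθ₃}=r₄ω₄e^{iθ₄}.
Eliminating the other unknown: ω₃ = r₂ω₂ sin(θ₄−θ₂) / [r₃ sin(θ₃−θ₄)].
Numerator sine = -0.40355; denominator sine = -0.97922.
Result = 0.1022·16.26·(-0.40355) / (0.3915·(-0.97922)) = +1.7492 rad/s; magnitude 1.7492 rad/s.

1.75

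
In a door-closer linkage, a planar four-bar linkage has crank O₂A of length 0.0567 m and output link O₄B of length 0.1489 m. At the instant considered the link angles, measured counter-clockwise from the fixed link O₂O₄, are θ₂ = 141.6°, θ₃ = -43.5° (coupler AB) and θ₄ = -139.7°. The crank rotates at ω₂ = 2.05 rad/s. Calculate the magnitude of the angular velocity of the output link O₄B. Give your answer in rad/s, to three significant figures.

ω₂ = 2.05 rad/s
Differentiating the loop-closure r₂e^{iθ₂}+r₃e^{iθ₃}=r₁+r₄e^{iθ₄} gives r₂ω₂e^{iθ₂}+r₃ω₃e^{iθ₃}=r₄ω₄e^{iθ₄}.
Eliminating the other unknown: ω₄ = r₂ω₂ sin(θ₂−θ₃) / [r₄ sin(θ₄−θ₃)].
Numerator sine = -0.08889; denominator sine = -0.99415.
Result = 0.0567·2.05·(-0.08889) / (0.1489·(-0.99415)) = +0.069801 rad/s; magnitude 0.069801 rad/s.

0.0698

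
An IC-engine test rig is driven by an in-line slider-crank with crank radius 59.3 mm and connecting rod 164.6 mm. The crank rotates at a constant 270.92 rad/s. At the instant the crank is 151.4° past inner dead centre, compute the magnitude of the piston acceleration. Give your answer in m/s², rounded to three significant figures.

ω = 270.9 rad/s
x(θ) = r cosθ + √(L² − r² sin²θ); with ω constant, a = ω²·d²x/dθ².
d²x/dθ² = −r cosθ − r²(cos2θ)/√u − r⁴ sin²2θ/(4u^{3/2}),  u = L² − r² sin²θ = 0.0262874 m².
Substituting r = 0.0593 m, L = 0.1646 m, θ = 151.4°: d²x/dθ² = +0.039803 m.
a = ω²·d²x/dθ² = (270.9)²·(+0.039803) = +2921.4 m/s²;  |a| = 2921.4 m/s².

2920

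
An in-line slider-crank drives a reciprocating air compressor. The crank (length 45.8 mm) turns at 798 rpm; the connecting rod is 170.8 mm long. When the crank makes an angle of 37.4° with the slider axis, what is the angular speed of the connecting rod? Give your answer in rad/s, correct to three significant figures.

18.0

ω = 83.57 rad/s (converted from 798 rpm).
The rod makes angle φ with the slider axis where L sinφ = r sinθ; differentiating, L cosφ·φ̇ = r ω cosθ.
L cosφ = √(L² − r² sin²θ) = 0.16852 m.
|ω_rod| = r ω |cosθ| / √(L² − r² sin²θ) = 0.0458·83.57·0.79441/0.16852 = 18.042 rad/s.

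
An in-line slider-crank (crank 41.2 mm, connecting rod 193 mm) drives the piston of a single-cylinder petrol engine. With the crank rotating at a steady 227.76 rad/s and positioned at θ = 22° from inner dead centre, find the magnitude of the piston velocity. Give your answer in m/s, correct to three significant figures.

ω = 227.8 rad/s
For an in-line slider-crank, x = r cosθ + √(L² − r² sin²θ), so v = −rω sinθ·[1 + r cosθ/√(L² − r² sin²θ)].
With r = 0.0412 m, L = 0.193 m, θ = 22°: √(L² − r² sin²θ) = 0.19238 m.
v = −0.0412·227.8·0.37461·[1 + 0.0412·0.92718/0.19238] = -4.2132 m/s.
|v| = 4.2132 m/s.

4.21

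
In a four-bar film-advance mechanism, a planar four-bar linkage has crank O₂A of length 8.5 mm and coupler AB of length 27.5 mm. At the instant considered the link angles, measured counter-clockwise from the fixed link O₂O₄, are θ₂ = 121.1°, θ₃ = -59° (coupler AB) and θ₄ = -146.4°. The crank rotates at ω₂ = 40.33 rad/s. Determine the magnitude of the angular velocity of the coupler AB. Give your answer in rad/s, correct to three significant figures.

12.5

ω₂ = 40.33 rad/s
Differentiating the loop-closure r₂e^{iθ₂}+r₃e^{iθ₃}=r₁+r₄e^{iθ₄} gives r₂ω₂e^{iθ₂}+r₃ω₃e^{iθ₃}=r₄ω₄e^{iθ₄}.
Eliminating the other unknown: ω₃ = r₂ω₂ sin(θ₄−θ₂) / [r₃ sin(θ₃−θ₄)].
Numerator sine = +0.99905; denominator sine = +0.99897.
Result = 0.0085·40.33·(+0.99905) / (0.0275·(+0.99897)) = +12.467 rad/s; magnitude 12.467 rad/s.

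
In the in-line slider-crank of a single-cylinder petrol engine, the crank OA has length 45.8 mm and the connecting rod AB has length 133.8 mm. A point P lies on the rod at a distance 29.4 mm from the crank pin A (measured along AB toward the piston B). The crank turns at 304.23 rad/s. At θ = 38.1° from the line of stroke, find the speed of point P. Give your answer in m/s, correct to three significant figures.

12.5

ω = 304.2 rad/s.  Crank-pin speed |V_A| = rω = 13.934 m/s, perpendicular to OA.
Rod angle: sinφ = −(r/L) sinθ ⇒ φ = -12.193°; ω_rod = −rω cosθ/√(L²−r²sin²θ) = -83.842 rad/s.
V_P = V_A + ω_rod × AP, with AP = 0.0294 m along the rod.
Components: V_Px = −rω sinθ − a·ω_rod·sinφ = -9.1182 m/s;  V_Py = rω cosθ + a·ω_rod·cosφ = +8.5556 m/s.
|V_P| = √(V_Px² + V_Py²) = 12.504 m/s.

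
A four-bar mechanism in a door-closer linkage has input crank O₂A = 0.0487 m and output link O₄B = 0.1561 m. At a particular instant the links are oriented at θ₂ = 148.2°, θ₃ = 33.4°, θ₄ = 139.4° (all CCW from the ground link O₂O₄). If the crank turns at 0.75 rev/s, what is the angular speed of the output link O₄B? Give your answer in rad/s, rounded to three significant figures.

ω₂ = 4.712 rad/s (from 0.75 rev/s).
Differentiating the loop-closure r₂e^{iθ₂}+r₃e^{iθ₃}=r₁+r₄e^{iθ₄} gives r₂ω₂e^{iθ₂}+r₃ω₃e^{iθ₃}=r₄ω₄e^{iθ₄}.
Eliminating the other unknown: ω₄ = r₂ω₂ sin(θ₂−θ₃) / [r₄ sin(θ₄−θ₃)].
Numerator sine = +0.90778; denominator sine = +0.96126.
Result = 0.0487·4.712·(+0.90778) / (0.1561·(+0.96126)) = +1.3884 rad/s; magnitude 1.3884 rad/s.

1.39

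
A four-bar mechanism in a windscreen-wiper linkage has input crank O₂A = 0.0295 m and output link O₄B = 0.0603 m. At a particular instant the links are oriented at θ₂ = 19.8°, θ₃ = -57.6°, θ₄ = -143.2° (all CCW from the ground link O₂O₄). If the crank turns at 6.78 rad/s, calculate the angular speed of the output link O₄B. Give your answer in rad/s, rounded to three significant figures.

3.25

ω₂ = 6.78 rad/s
Differentiating the loop-closure r₂e^{iθ₂}+r₃e^{iθ₃}=r₁+r₄e^{iθ₄} gives r₂ω₂e^{iθ₂}+r₃ω₃e^{iθ₃}=r₄ω₄e^{iθ₄}.
Eliminating the other unknown: ω₄ = r₂ω₂ sin(θ₂−θ₃) / [r₄ sin(θ₄−θ₃)].
Numerator sine = +0.97592; denominator sine = -0.99705.
Result = 0.0295·6.78·(+0.97592) / (0.0603·(-0.99705)) = -3.2466 rad/s; magnitude 3.2466 rad/s.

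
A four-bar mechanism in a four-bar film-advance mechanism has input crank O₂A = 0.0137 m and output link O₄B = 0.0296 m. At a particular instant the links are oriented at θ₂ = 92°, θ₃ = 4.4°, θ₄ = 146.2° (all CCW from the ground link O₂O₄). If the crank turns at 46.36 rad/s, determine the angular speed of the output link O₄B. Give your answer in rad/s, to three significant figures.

ω₂ = 46.36 rad/s
Differentiating the loop-closure r₂e^{iθ₂}+r₃e^{iθ₃}=r₁+r₄e^{iθ₄} gives r₂ω₂e^{iθ₂}+r₃ω₃e^{iθ₃}=r₄ω₄e^{iθ₄}.
Eliminating the other unknown: ω₄ = r₂ω₂ sin(θ₂−θ₃) / [r₄ sin(θ₄−θ₃)].
Numerator sine = +0.99912; denominator sine = +0.61841.
Result = 0.0137·46.36·(+0.99912) / (0.0296·(+0.61841)) = +34.667 rad/s; magnitude 34.667 rad/s.

34.7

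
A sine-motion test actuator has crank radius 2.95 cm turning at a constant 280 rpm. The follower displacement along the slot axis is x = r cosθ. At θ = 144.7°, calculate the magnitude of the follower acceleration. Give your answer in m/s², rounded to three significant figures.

20.7

ω = 29.32 rad/s (from 280 rpm).
x = r cosθ ⇒ ẍ = −rω² cosθ (ω constant).
|a| = rω²|cosθ| = 0.0295·(29.32)²·|cos 144.7°| = 20.699 m/s².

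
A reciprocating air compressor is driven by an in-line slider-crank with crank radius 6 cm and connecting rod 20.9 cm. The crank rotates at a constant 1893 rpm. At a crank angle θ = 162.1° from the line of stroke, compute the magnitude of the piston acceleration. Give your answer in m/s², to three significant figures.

1690

ω = 2π·1893/60 = 198.2 rad/s
x(θ) = r cosθ + √(L² − r² sin²θ); with ω constant, a = ω²·d²x/dθ².
d²x/dθ² = −r cosθ − r²(cos2θ)/√u − r⁴ sin²2θ/(4u^{3/2}),  u = L² − r² sin²θ = 0.0433409 m².
Substituting r = 0.06 m, L = 0.209 m, θ = 162.1°: d²x/dθ² = +0.042948 m.
a = ω²·d²x/dθ² = (198.2)²·(+0.042948) = +1687.7 m/s²;  |a| = 1687.7 m/s².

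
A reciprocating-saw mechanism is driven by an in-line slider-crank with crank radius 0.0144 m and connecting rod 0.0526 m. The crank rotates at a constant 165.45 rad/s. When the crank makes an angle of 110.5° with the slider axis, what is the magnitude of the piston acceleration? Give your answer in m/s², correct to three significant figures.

221

ω = 165.4 rad/s
x(θ) = r cosθ + √(L² − r² sin²θ); with ω constant, a = ω²·d²x/dθ².
d²x/dθ² = −r cosθ − r²(cos2θ)/√u − r⁴ sin²2θ/(4u^{3/2}),  u = L² − r² sin²θ = 0.00258483 m².
Substituting r = 0.0144 m, L = 0.0526 m, θ = 110.5°: d²x/dθ² = +0.0080859 m.
a = ω²·d²x/dθ² = (165.4)²·(+0.0080859) = +221.34 m/s²;  |a| = 221.34 m/s².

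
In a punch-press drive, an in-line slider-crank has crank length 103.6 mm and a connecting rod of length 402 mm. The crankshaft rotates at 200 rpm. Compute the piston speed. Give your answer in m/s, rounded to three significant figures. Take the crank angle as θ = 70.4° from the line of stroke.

ω = 2π·200/60 = 20.94 rad/s
For an in-line slider-crank, x = r cosθ + √(L² − r² sin²θ), so v = −rω sinθ·[1 + r cosθ/√(L² − r² sin²θ)].
With r = 0.1036 m, L = 0.402 m, θ = 70.4°: √(L² − r² sin²θ) = 0.38997 m.
v = −0.1036·20.94·0.94206·[1 + 0.1036·0.33545/0.38997] = -2.2262 m/s.
|v| = 2.2262 m/s.

2.23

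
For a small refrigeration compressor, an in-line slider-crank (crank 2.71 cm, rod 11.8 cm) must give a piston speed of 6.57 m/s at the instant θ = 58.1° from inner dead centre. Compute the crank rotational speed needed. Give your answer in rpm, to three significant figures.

For an in-line slider-crank, |v_piston| = rω|sinθ|·[1 + r cosθ/√(L² − r² sin²θ)].
With r = 0.0271 m, L = 0.118 m, θ = 58.1°: the bracketed kinematic factor |dx/dθ| = 0.025854 m.
ω = v/|dx/dθ| = 6.57/0.025854 = 254.12 rad/s.
N = 60ω/(2π) = 2426.7 rpm.

2430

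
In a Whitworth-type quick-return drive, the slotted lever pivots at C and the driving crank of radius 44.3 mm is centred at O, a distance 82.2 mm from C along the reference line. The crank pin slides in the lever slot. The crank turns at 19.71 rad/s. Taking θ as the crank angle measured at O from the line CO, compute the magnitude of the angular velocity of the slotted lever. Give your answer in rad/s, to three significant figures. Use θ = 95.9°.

3.93

ω = 19.71 rad/s
Crank pin A relative to C: A = (d + r cosθ, r sinθ); lever angle φ = atan2(r sinθ, d + r cosθ).
Differentiating tanφ: φ̇ = rω(d cosθ + r)/(d² + r² + 2dr cosθ).
d² + r² + 2dr cosθ = |CA|² = 0.0079707 m²;  d cosθ + r = +0.03585 m.
|ω_lever| = |0.0443·19.71·+0.03585| / 0.0079707 = 3.9272 rad/s.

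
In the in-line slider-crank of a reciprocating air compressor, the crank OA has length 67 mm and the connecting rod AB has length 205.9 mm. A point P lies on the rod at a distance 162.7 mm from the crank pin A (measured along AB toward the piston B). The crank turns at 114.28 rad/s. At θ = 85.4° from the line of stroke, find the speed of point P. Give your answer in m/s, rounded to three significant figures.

ω = 114.3 rad/s.  Crank-pin speed |V_A| = rω = 7.6568 m/s, perpendicular to OA.
Rod angle: sinφ = −(r/L) sinθ ⇒ φ = -18.926°; ω_rod = −rω cosθ/√(L²−r²sin²θ) = -3.1528 rad/s.
V_P = V_A + ω_rod × AP, with AP = 0.1627 m along the rod.
Components: V_Px = −rω sinθ − a·ω_rod·sinφ = -7.7985 m/s;  V_Py = rω cosθ + a·ω_rod·cosφ = +0.12884 m/s.
|V_P| = √(V_Px² + V_Py²) = 7.7995 m/s.

7.80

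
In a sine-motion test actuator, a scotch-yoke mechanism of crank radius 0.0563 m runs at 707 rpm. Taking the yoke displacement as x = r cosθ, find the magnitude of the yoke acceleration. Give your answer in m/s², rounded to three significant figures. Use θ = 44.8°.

219

ω = 74.04 rad/s (from 707 rpm).
x = r cosθ ⇒ ẍ = −rω² cosθ (ω constant).
|a| = rω²|cosθ| = 0.0563·(74.04)²·|cos 44.8°| = 218.98 m/s².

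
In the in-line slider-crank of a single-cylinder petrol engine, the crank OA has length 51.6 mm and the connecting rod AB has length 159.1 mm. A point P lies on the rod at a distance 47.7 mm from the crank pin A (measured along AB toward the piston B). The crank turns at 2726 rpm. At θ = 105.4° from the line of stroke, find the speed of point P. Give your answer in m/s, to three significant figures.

ω = 285.5 rad/s.  Crank-pin speed |V_A| = rω = 14.73 m/s, perpendicular to OA.
Rod angle: sinφ = −(r/L) sinθ ⇒ φ = -18.221°; ω_rod = −rω cosθ/√(L²−r²sin²θ) = +25.884 rad/s.
V_P = V_A + ω_rod × AP, with AP = 0.0477 m along the rod.
Components: V_Px = −rω sinθ − a·ω_rod·sinφ = -13.815 m/s;  V_Py = rω cosθ + a·ω_rod·cosφ = -2.7389 m/s.
|V_P| = √(V_Px² + V_Py²) = 14.084 m/s.

14.1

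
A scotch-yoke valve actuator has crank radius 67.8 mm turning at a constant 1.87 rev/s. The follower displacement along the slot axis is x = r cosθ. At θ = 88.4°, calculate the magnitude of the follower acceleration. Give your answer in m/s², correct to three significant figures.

0.261

ω = 11.75 rad/s (from 1.87 rev/s).
x = r cosθ ⇒ ẍ = −rω² cosθ (ω constant).
|a| = rω²|cosθ| = 0.0678·(11.75)²·|cos 88.4°| = 0.26134 m/s².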